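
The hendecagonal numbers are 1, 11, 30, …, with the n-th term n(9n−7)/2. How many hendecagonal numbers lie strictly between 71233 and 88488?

The n-th hendecagonal number is n(9n−7)/2.
Smallest index with value > 71233: n = 127 (giving 72136).
Largest index with value < 88488: n = 140 (giving 87710).
Indices 127 through 140: 14 terms.

14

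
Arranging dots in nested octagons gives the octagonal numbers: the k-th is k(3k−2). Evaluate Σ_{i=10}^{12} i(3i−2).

1029

Σ i(3i−2) = 3Σi² − 2Σi over i = 10..12.
Σi = 78 − 45 = 33 and Σi² = 650 − 285 = 365.
3·365 − 2·33 = 1029.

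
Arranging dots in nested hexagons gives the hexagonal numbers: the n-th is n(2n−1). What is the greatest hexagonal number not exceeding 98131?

Solve n(2n−1) ≤ 98131 for integer n.
n = 221 gives 97461 ≤ 98131, while n = 222 gives 98346 > 98131; so the answer is 97461.

97461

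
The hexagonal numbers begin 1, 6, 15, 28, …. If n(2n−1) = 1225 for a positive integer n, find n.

25

Set n(2n−1) = 1225, giving 2n² − n − 1225 = 0.
The discriminant is 1 + 8·1225 = 9801, and √9801 = 99.
So n = (1 + 99) / 4 = 100/4 = 25.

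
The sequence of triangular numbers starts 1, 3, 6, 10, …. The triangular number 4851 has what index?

98

Set n(n+1)/2 = 4851, giving n² + n − 9702 = 0.
The discriminant is 1 + 8·4851 = 38809, and √38809 = 197.
So n = (-1 + 197) / 2 = 196/2 = 98.
Check: 98·99/2 = 4851. ✓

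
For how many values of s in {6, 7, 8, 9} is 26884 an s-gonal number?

s = 6: P(6, 116) = 26796 and P(6, 117) = 27261; 26884 is not s-gonal.
s = 7: P(7, 104) = 26884. ✓
s = 8: P(8, 94) = 26320 and P(8, 95) = 26885; 26884 is not s-gonal.
s = 9: P(9, 88) = 26884. ✓
Hits: s ∈ {7, 9} → 2.

2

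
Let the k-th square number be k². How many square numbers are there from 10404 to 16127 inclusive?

The n-th square number is n².
Smallest index with value ≥ 10404: n = 102 (giving 10404).
Largest index with value ≤ 16127: n = 126 (giving 15876).
Indices 102 through 126: 25 terms.

25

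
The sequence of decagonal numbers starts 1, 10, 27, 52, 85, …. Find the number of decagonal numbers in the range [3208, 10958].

24

The n-th decagonal number is n(4n−3).
Smallest index with value ≥ 3208: n = 29 (giving 3277).
Largest index with value ≤ 10958: n = 52 (giving 10660).
Indices 29 through 52: 24 terms.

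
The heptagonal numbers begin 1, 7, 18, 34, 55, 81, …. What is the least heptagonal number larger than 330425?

330694

Solve n(5n−3)/2 > 330425 for integer n.
The largest n with value ≤ 330425 is 363 (since 328878 ≤ 330425 < 330694), so the first above is n = 364, value 330694.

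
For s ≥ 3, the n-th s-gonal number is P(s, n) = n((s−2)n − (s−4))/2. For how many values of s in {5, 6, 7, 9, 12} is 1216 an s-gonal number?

2

s = 5: P(5, 28) = 1162 and P(5, 29) = 1247; 1216 is not s-gonal.
s = 6: P(6, 24) = 1128 and P(6, 25) = 1225; 1216 is not s-gonal.
s = 7: P(7, 22) = 1177 and P(7, 23) = 1288; 1216 is not s-gonal.
s = 9: P(9, 19) = 1216. ✓
s = 12: P(12, 16) = 1216. ✓
Hits: s ∈ {9, 12} → 2.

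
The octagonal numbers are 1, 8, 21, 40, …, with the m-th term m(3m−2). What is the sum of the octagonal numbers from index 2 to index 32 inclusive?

Σ i(3i−2) = 3Σi² − 2Σi over i = 2..32.
Σi = 528 − 1 = 527 and Σi² = 11440 − 1 = 11439.
3·11439 − 2·527 = 33263.

33263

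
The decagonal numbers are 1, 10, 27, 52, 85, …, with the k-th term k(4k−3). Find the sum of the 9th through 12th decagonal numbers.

1658

Σ i(4i−3) = 4Σi² − 3Σi over i = 9..12.
Σi = 78 − 36 = 42 and Σi² = 650 − 204 = 446.
4·446 − 3·42 = 1658.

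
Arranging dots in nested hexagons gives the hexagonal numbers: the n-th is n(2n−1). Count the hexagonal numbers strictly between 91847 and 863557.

The n-th hexagonal number is n(2n−1).
Smallest index with value > 91847: n = 215 (giving 92235).
Largest index with value < 863557: n = 657 (giving 862641).
Indices 215 through 657: 443 terms.

443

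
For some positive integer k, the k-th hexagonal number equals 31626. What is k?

126

Set n(2n−1) = 31626, giving 2n² − n − 31626 = 0.
The discriminant is 1 + 8·31626 = 253009, and √253009 = 503.
So n = (1 + 503) / 4 = 504/4 = 126.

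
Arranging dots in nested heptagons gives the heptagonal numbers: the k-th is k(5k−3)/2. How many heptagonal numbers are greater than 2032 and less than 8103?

29

The n-th heptagonal number is n(5n−3)/2.
Smallest index with value > 2032: n = 29 (giving 2059).
Largest index with value < 8103: n = 57 (giving 8037).
Indices 29 through 57: 29 terms.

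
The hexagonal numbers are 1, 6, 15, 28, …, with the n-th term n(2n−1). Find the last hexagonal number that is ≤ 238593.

237705

Solve n(2n−1) ≤ 238593 for integer n.
n = 345 gives 237705 ≤ 238593, while n = 346 gives 239086 > 238593; so the answer is 237705.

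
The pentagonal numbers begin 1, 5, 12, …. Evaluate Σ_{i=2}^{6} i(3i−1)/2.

125

Σ i(3i−1)/2 = (3Σi² − Σi) / 2 over i = 2..6.
Σi = 21 − 1 = 20 and Σi² = 91 − 1 = 90.
(3·90 − 1·20) / 2 = 250/2 = 125.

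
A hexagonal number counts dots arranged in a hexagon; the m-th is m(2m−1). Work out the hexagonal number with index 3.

15

3·(2·3 − 1) = 3·5 = 15.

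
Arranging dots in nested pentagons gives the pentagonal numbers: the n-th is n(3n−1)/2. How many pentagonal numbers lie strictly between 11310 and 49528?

94

The n-th pentagonal number is n(3n−1)/2.
Smallest index with value > 11310: n = 88 (giving 11572).
Largest index with value < 49528: n = 181 (giving 49051).
Indices 88 through 181: 94 terms.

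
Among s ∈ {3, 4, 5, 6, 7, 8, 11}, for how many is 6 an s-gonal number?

2

s = 3: P(3, 3) = 6. ✓
s = 4: P(4, 2) = 4 and P(4, 3) = 9; 6 is not s-gonal.
s = 5: P(5, 2) = 5 and P(5, 3) = 12; 6 is not s-gonal.
s = 6: P(6, 2) = 6. ✓
s = 7: P(7, 1) = 1 and P(7, 2) = 7; 6 is not s-gonal.
s = 8: P(8, 1) = 1 and P(8, 2) = 8; 6 is not s-gonal.
s = 11: P(11, 1) = 1 and P(11, 2) = 11; 6 is not s-gonal.
Hits: s ∈ {3, 6} → 2.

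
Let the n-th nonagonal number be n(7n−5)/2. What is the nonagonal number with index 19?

1216

19·(7·19 − 5)/2 = 19·128/2 = 19·64 = 1216.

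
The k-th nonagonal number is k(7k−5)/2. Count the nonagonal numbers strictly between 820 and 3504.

16

The n-th nonagonal number is n(7n−5)/2.
Smallest index with value > 820: n = 16 (giving 856).
Largest index with value < 3504: n = 31 (giving 3286).
Indices 16 through 31: 16 terms.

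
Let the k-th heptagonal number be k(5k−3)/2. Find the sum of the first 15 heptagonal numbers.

Σ i(5i−3)/2 = (5Σi² − 3Σi) / 2 over i = 1..15.
Σi = 120 and Σi² = 1240.
(5·1240 − 3·120) / 2 = 5840/2 = 2920.

2920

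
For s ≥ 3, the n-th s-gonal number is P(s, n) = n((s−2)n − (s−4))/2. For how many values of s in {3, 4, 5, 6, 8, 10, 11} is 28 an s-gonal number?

2

s = 3: P(3, 7) = 28. ✓
s = 4: P(4, 5) = 25 and P(4, 6) = 36; 28 is not s-gonal.
s = 5: P(5, 4) = 22 and P(5, 5) = 35; 28 is not s-gonal.
s = 6: P(6, 4) = 28. ✓
s = 8: P(8, 3) = 21 and P(8, 4) = 40; 28 is not s-gonal.
s = 10: P(10, 3) = 27 and P(10, 4) = 52; 28 is not s-gonal.
s = 11: P(11, 2) = 11 and P(11, 3) = 30; 28 is not s-gonal.
Hits: s ∈ {3, 6} → 2.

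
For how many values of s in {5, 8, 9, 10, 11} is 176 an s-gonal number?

s = 5: P(5, 11) = 176. ✓
s = 8: P(8, 8) = 176. ✓
s = 9: P(9, 7) = 154 and P(9, 8) = 204; 176 is not s-gonal.
s = 10: P(10, 7) = 175 and P(10, 8) = 232; 176 is not s-gonal.
s = 11: P(11, 6) = 141 and P(11, 7) = 196; 176 is not s-gonal.
Hits: s ∈ {5, 8} → 2.

2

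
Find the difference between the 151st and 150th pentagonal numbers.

Consecutive pentagonal numbers differ by 3n − 2: here 3·151 − 2 = 451.

451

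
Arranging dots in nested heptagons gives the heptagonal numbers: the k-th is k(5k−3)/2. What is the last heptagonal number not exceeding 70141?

Solve n(5n−3)/2 ≤ 70141 for integer n.
n = 167 gives 69472 ≤ 70141, while n = 168 gives 70308 > 70141; so the answer is 69472.

69472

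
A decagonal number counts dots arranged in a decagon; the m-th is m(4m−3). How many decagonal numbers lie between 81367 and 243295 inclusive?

The n-th decagonal number is n(4n−3).
Smallest index with value ≥ 81367: n = 143 (giving 81367).
Largest index with value ≤ 243295: n = 247 (giving 243295).
Indices 143 through 247: 105 terms.

105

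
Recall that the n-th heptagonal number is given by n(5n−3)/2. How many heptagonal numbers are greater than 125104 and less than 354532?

152

The n-th heptagonal number is n(5n−3)/2.
Smallest index with value > 125104: n = 225 (giving 126225).
Largest index with value < 354532: n = 376 (giving 352876).
Indices 225 through 376: 152 terms.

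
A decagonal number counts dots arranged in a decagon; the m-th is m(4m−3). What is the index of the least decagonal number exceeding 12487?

Solve n(4n−3) > 12487 for integer n.
The largest n with value ≤ 12487 is 56 (since 12376 ≤ 12487 < 12825), so the first above is n = 57, value 12825.

57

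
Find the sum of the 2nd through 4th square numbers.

29

Σ_{i=2}^{4} i² = 30 − 1 = 29.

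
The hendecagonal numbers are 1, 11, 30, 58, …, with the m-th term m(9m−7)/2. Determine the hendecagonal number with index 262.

262·(9·262 − 7)/2 = 262·2351/2 = 307981.

307981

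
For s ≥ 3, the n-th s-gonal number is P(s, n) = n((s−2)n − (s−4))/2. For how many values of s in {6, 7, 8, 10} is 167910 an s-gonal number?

1

s = 6: P(6, 290) = 167910. ✓
s = 7: P(7, 259) = 167314 and P(7, 260) = 168610; 167910 is not s-gonal.
s = 8: P(8, 236) = 166616 and P(8, 237) = 168033; 167910 is not s-gonal.
s = 10: P(10, 205) = 167485 and P(10, 206) = 169126; 167910 is not s-gonal.
Hits: s ∈ {6} → 1.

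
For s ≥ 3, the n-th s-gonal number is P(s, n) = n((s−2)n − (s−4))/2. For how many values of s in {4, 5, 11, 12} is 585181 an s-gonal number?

1

s = 4: P(4, 764) = 583696 and P(4, 765) = 585225; 585181 is not s-gonal.
s = 5: P(5, 624) = 583752 and P(5, 625) = 585625; 585181 is not s-gonal.
s = 11: P(11, 361) = 585181. ✓
s = 12: P(12, 342) = 583452 and P(12, 343) = 586873; 585181 is not s-gonal.
Hits: s ∈ {11} → 1.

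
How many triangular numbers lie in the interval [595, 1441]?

The n-th triangular number is n(n+1)/2.
Smallest index with value ≥ 595: n = 34 (giving 595).
Largest index with value ≤ 1441: n = 53 (giving 1431).
Indices 34 through 53: 20 terms.

20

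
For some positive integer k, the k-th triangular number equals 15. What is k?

5

Set n(n+1)/2 = 15, giving n² + n − 30 = 0.
So n = (-1 + 11) / 2 = 10/2 = 5.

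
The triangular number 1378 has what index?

52

Set n(n+1)/2 = 1378, giving n² + n − 2756 = 0.
The discriminant is 1 + 8·1378 = 11025, and √11025 = 105.
So n = (-1 + 105) / 2 = 104/2 = 52.
Check: 52·53/2 = 1378. ✓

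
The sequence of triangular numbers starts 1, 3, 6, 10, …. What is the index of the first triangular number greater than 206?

Solve n(n+1)/2 > 206 for integer n.
The largest n with value ≤ 206 is 19 (since 190 ≤ 206 < 210), so the first above is n = 20, value 210.

20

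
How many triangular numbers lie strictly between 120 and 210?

4

The n-th triangular number is n(n+1)/2.
Smallest index with value > 120: n = 16 (giving 136).
Largest index with value < 210: n = 19 (giving 190).
Indices 16 through 19: 4 terms.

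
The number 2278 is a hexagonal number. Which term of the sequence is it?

34

Set n(2n−1) = 2278, giving 2n² − n − 2278 = 0.
The discriminant is 1 + 8·2278 = 18225, and √18225 = 135.
So n = (1 + 135) / 4 = 136/4 = 34.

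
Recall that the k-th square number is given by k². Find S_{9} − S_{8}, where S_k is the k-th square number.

n² − (n−1)² = 2n − 1, so 9² − 8² = 2·9 − 1 = 17.

17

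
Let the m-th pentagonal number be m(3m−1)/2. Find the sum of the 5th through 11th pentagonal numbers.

686

Σ i(3i−1)/2 = (3Σi² − Σi) / 2 over i = 5..11.
Σi = 66 − 10 = 56 and Σi² = 506 − 30 = 476.
(3·476 − 1·56) / 2 = 1372/2 = 686.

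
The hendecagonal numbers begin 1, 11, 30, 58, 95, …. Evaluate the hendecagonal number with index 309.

309·(9·309 − 7)/2 = 309·2774/2 = 309·1387 = 428583.

428583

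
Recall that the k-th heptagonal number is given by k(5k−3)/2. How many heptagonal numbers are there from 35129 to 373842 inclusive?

The n-th heptagonal number is n(5n−3)/2.
Smallest index with value ≥ 35129: n = 119 (giving 35224).
Largest index with value ≤ 373842: n = 387 (giving 373842).
Indices 119 through 387: 269 terms.

269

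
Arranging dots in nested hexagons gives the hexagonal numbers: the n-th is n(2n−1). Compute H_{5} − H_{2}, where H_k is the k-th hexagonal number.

39

5·(2·5 − 1) = 45 and 2·(2·2 − 1) = 6.
Difference: 45 − 6 = 39.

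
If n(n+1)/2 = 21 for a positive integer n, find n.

Set n(n+1)/2 = 21, giving n² + n − 42 = 0.
The discriminant is 1 + 8·21 = 169, and √169 = 13.
So n = (-1 + 13) / 2 = 12/2 = 6.

6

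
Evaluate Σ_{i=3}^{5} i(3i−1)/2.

Σ i(3i−1)/2 = (3Σi² − Σi) / 2 over i = 3..5.
Σi = 15 − 3 = 12 and Σi² = 55 − 5 = 50.
(3·50 − 1·12) / 2 = 138/2 = 69.

69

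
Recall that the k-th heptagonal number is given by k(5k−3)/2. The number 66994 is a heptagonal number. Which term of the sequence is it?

164

Set n(5n−3)/2 = 66994, giving 5n² − 3n − 133988 = 0.
The discriminant is 9 + 40·66994 = 2679769, and √2679769 = 1637.
So n = (3 + 1637) / 10 = 1640/10 = 164.
Check: 164·(5·164 − 3)/2 = 66994. ✓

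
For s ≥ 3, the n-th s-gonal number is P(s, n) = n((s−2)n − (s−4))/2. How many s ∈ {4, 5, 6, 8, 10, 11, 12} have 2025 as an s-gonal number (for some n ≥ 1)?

s = 4: P(4, 45) = 2025. ✓
s = 5: P(5, 36) = 1926 and P(5, 37) = 2035; 2025 is not s-gonal.
s = 6: P(6, 32) = 2016 and P(6, 33) = 2145; 2025 is not s-gonal.
s = 8: P(8, 26) = 1976 and P(8, 27) = 2133; 2025 is not s-gonal.
s = 10: P(10, 22) = 1870 and P(10, 23) = 2047; 2025 is not s-gonal.
s = 11: P(11, 21) = 1911 and P(11, 22) = 2101; 2025 is not s-gonal.
s = 12: P(12, 20) = 1920 and P(12, 21) = 2121; 2025 is not s-gonal.
Hits: s ∈ {4} → 1.

1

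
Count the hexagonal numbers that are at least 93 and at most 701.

11

The n-th hexagonal number is n(2n−1).
Smallest index with value ≥ 93: n = 8 (giving 120).
Largest index with value ≤ 701: n = 18 (giving 630).
Indices 8 through 18: 11 terms.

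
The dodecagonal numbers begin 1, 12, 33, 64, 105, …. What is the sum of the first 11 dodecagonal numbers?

Σ i(5i−4) = 5Σi² − 4Σi over i = 1..11.
Σi = 66 and Σi² = 506.
5·506 − 4·66 = 2266.

2266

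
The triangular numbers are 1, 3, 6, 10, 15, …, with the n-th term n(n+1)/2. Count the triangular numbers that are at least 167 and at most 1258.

The n-th triangular number is n(n+1)/2.
Smallest index with value ≥ 167: n = 18 (giving 171).
Largest index with value ≤ 1258: n = 49 (giving 1225).
Indices 18 through 49: 32 terms.

32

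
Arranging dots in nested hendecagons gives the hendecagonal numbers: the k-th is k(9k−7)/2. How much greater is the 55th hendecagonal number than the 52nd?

55·(9·55 − 7)/2 = 13420 and 52·(9·52 − 7)/2 = 11986.
Difference: 13420 − 11986 = 1434.

1434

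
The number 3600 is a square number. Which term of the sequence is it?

We need n² = 3600, so n = √3600 = 60.

60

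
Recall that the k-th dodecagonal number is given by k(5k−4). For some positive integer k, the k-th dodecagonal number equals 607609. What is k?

349

Set n(5n−4) = 607609, giving 5n² − 4n − 607609 = 0.
So n = (4 + 3486) / 10 = 3490/10 = 349.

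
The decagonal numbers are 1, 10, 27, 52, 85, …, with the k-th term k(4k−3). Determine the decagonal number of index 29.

3277

The 29th decagonal number is n(4n−3) with n = 29.
29·(4·29 − 3) = 29·113 = 3277.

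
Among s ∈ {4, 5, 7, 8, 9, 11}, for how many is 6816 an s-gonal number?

1

s = 4: P(4, 82) = 6724 and P(4, 83) = 6889; 6816 is not s-gonal.
s = 5: P(5, 67) = 6700 and P(5, 68) = 6902; 6816 is not s-gonal.
s = 7: P(7, 52) = 6682 and P(7, 53) = 6943; 6816 is not s-gonal.
s = 8: P(8, 48) = 6816. ✓
s = 9: P(9, 44) = 6666 and P(9, 45) = 6975; 6816 is not s-gonal.
s = 11: P(11, 39) = 6708 and P(11, 40) = 7060; 6816 is not s-gonal.
Hits: s ∈ {8} → 1.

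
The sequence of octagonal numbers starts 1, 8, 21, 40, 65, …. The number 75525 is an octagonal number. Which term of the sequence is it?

Set n(3n−2) = 75525, giving 3n² − 2n − 75525 = 0.
The discriminant is 4 + 12·75525 = 906304, and √906304 = 952.
So n = (2 + 952) / 6 = 954/6 = 159.

159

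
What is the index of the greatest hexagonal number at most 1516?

Solve n(2n−1) ≤ 1516 for integer n.
n = 27 gives 1431 ≤ 1516, while n = 28 gives 1540 > 1516; so the answer is index 27.

27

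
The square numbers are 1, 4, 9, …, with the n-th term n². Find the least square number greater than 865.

Solve n² > 865 for integer n.
The largest n with value ≤ 865 is 29 (since 841 ≤ 865 < 900), so the first above is n = 30, value 900.

900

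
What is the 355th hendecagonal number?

565870

355·(9·355 − 7)/2 = 355·3188/2 = 355·1594 = 565870.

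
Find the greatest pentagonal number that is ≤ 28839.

Solve n(3n−1)/2 ≤ 28839 for integer n.
n = 138 gives 28497 ≤ 28839, while n = 139 gives 28912 > 28839; so the answer is 28497.

28497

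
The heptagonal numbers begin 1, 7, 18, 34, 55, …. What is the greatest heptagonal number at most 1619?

1525

Solve n(5n−3)/2 ≤ 1619 for integer n.
n = 25 gives 1525 ≤ 1619, while n = 26 gives 1651 > 1619; so the answer is 1525.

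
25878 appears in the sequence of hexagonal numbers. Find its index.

114

Set n(2n−1) = 25878, giving 2n² − n − 25878 = 0.
The discriminant is 1 + 8·25878 = 207025, and √207025 = 455.
So n = (1 + 455) / 4 = 456/4 = 114.
Check: 114·(2·114 − 1) = 25878. ✓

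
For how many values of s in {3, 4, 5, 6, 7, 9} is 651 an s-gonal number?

2

s = 3: P(3, 35) = 630 and P(3, 36) = 666; 651 is not s-gonal.
s = 4: P(4, 25) = 625 and P(4, 26) = 676; 651 is not s-gonal.
s = 5: P(5, 21) = 651. ✓
s = 6: P(6, 18) = 630 and P(6, 19) = 703; 651 is not s-gonal.
s = 7: P(7, 16) = 616 and P(7, 17) = 697; 651 is not s-gonal.
s = 9: P(9, 14) = 651. ✓
Hits: s ∈ {5, 9} → 2.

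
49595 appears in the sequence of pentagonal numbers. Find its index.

Set n(3n−1)/2 = 49595, giving 3n² − n − 99190 = 0.
So n = (1 + 1091) / 6 = 1092/6 = 182.
Check: 182·(3·182 − 1)/2 = 49595. ✓

182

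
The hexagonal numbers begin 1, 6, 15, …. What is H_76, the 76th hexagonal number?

The 76th hexagonal number is n(2n−1) with n = 76.
76·(2·76 − 1) = 76·151 = 11476.

11476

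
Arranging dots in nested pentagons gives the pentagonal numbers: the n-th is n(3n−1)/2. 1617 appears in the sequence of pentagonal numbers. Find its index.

33

Set n(3n−1)/2 = 1617, giving 3n² − n − 3234 = 0.
The discriminant is 1 + 24·1617 = 38809, and √38809 = 197.
So n = (1 + 197) / 6 = 198/6 = 33.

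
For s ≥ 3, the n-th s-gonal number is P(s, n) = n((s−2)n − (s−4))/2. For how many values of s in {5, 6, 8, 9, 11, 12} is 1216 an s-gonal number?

s = 5: P(5, 28) = 1162 and P(5, 29) = 1247; 1216 is not s-gonal.
s = 6: P(6, 24) = 1128 and P(6, 25) = 1225; 1216 is not s-gonal.
s = 8: P(8, 20) = 1160 and P(8, 21) = 1281; 1216 is not s-gonal.
s = 9: P(9, 19) = 1216. ✓
s = 11: P(11, 16) = 1096 and P(11, 17) = 1241; 1216 is not s-gonal.
s = 12: P(12, 16) = 1216. ✓
Hits: s ∈ {9, 12} → 2.

2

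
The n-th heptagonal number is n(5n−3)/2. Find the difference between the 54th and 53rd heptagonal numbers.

266

Consecutive heptagonal numbers differ by 5n − 4: here 5·54 − 4 = 266.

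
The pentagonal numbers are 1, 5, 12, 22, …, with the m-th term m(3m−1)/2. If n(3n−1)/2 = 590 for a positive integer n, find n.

Set n(3n−1)/2 = 590, giving 3n² − n − 1180 = 0.
The discriminant is 1 + 24·590 = 14161, and √14161 = 119.
So n = (1 + 119) / 6 = 120/6 = 20.
Check: 20·(3·20 − 1)/2 = 590. ✓

20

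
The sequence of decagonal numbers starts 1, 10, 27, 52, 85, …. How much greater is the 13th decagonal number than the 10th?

267

13·(4·13 − 3) = 637 and 10·(4·10 − 3) = 370.
Difference: 637 − 370 = 267.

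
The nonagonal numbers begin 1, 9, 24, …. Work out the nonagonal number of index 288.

The 288th nonagonal number is n(7n−5)/2 with n = 288.
288·(7·288 − 5)/2 = 288·2011/2 = 289584.

289584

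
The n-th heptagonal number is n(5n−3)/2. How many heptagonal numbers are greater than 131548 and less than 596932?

259

The n-th heptagonal number is n(5n−3)/2.
Smallest index with value > 131548: n = 230 (giving 131905).
Largest index with value < 596932: n = 488 (giving 594628).
Indices 230 through 488: 259 terms.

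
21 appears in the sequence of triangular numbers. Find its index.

Set n(n+1)/2 = 21, giving n² + n − 42 = 0.
The discriminant is 1 + 8·21 = 169, and √169 = 13.
So n = (-1 + 13) / 2 = 12/2 = 6.
Check: 6·7/2 = 21. ✓

6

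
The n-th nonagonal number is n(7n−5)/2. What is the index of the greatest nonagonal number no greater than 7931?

Solve n(7n−5)/2 ≤ 7931 for integer n.
n = 47 gives 7614 ≤ 7931, while n = 48 gives 7944 > 7931; so the answer is index 47.

47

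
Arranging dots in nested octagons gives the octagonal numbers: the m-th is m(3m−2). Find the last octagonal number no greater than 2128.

Solve n(3n−2) ≤ 2128 for integer n.
n = 26 gives 1976 ≤ 2128, while n = 27 gives 2133 > 2128; so the answer is 1976.

1976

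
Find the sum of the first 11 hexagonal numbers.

946

Σ i(2i−1) = 2Σi² − Σi over i = 1..11.
Σi = 66 and Σi² = 506.
2·506 − 1·66 = 946.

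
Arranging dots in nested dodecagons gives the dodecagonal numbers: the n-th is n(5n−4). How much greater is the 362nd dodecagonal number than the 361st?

3611

Consecutive dodecagonal numbers differ by 10n − 9: here 10·362 − 9 = 3611.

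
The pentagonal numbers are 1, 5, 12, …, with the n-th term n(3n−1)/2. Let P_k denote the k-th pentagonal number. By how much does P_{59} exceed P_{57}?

347

59·(3·59 − 1)/2 = 5192 and 57·(3·57 − 1)/2 = 4845.
Difference: 5192 − 4845 = 347.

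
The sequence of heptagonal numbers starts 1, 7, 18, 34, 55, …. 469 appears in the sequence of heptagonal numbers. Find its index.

Set n(5n−3)/2 = 469, giving 5n² − 3n − 938 = 0.
So n = (3 + 137) / 10 = 140/10 = 14.

14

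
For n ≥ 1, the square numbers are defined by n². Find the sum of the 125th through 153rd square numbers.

562339

Σ_{i=125}^{153} i² = 1205589 − 643250 = 562339.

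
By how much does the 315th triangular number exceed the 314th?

315

Consecutive triangular numbers differ by n: T_{315} − T_{314} = 315.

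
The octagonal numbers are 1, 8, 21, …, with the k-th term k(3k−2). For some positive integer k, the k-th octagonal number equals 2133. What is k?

27

Set n(3n−2) = 2133, giving 3n² − 2n − 2133 = 0.
So n = (2 + 160) / 6 = 162/6 = 27.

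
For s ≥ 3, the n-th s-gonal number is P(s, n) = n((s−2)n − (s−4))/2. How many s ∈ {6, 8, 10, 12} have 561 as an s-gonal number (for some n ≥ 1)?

2

s = 6: P(6, 17) = 561. ✓
s = 8: P(8, 14) = 560 and P(8, 15) = 645; 561 is not s-gonal.
s = 10: P(10, 12) = 540 and P(10, 13) = 637; 561 is not s-gonal.
s = 12: P(12, 11) = 561. ✓
Hits: s ∈ {6, 12} → 2.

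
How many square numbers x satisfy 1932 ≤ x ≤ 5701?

32

The n-th square number is n².
Smallest index with value ≥ 1932: n = 44 (giving 1936).
Largest index with value ≤ 5701: n = 75 (giving 5625).
Indices 44 through 75: 32 terms.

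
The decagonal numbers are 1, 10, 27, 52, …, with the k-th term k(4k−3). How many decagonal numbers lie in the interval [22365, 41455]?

The n-th decagonal number is n(4n−3).
Smallest index with value ≥ 22365: n = 76 (giving 22876).
Largest index with value ≤ 41455: n = 102 (giving 41310).
Indices 76 through 102: 27 terms.

27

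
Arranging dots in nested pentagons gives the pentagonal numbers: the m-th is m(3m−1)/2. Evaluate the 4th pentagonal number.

22

The 4th pentagonal number is n(3n−1)/2 with n = 4.
4·(3·4 − 1)/2 = 4·11/2 = 22.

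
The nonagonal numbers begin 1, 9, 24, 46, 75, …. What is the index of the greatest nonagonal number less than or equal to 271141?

Solve n(7n−5)/2 ≤ 271141 for integer n.
n = 278 gives 269799 ≤ 271141, while n = 279 gives 271746 > 271141; so the answer is index 278.

278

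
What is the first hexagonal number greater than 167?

Solve n(2n−1) > 167 for integer n.
The largest n with value ≤ 167 is 9 (since 153 ≤ 167 < 190), so the first above is n = 10, value 190.

190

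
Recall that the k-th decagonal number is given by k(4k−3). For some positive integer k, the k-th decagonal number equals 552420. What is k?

Set n(4n−3) = 552420, giving 4n² − 3n − 552420 = 0.
So n = (3 + 2973) / 8 = 2976/8 = 372.

372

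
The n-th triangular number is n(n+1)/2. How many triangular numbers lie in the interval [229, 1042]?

25

The n-th triangular number is n(n+1)/2.
Smallest index with value ≥ 229: n = 21 (giving 231).
Largest index with value ≤ 1042: n = 45 (giving 1035).
Indices 21 through 45: 25 terms.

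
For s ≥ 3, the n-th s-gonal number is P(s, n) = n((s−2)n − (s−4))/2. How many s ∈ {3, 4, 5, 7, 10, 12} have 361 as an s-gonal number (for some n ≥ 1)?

1

s = 3: P(3, 26) = 351 and P(3, 27) = 378; 361 is not s-gonal.
s = 4: P(4, 19) = 361. ✓
s = 5: P(5, 15) = 330 and P(5, 16) = 376; 361 is not s-gonal.
s = 7: P(7, 12) = 342 and P(7, 13) = 403; 361 is not s-gonal.
s = 10: P(10, 9) = 297 and P(10, 10) = 370; 361 is not s-gonal.
s = 12: P(12, 8) = 288 and P(12, 9) = 369; 361 is not s-gonal.
Hits: s ∈ {4} → 1.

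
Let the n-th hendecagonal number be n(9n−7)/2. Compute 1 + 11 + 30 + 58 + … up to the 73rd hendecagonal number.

586117

Σ i(9i−7)/2 = (9Σi² − 7Σi) / 2 over i = 1..73.
Σi = 2701 and Σi² = 132349.
(9·132349 − 7·2701) / 2 = 1172234/2 = 586117.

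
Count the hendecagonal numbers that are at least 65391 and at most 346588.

The n-th hendecagonal number is n(9n−7)/2.
Smallest index with value ≥ 65391: n = 121 (giving 65461).
Largest index with value ≤ 346588: n = 277 (giving 344311).
Indices 121 through 277: 157 terms.

157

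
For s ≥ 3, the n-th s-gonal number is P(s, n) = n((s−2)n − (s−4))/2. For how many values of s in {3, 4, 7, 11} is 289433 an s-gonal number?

s = 3: P(3, 760) = 289180 and P(3, 761) = 289941; 289433 is not s-gonal.
s = 4: P(4, 537) = 288369 and P(4, 538) = 289444; 289433 is not s-gonal.
s = 7: P(7, 340) = 288490 and P(7, 341) = 290191; 289433 is not s-gonal.
s = 11: P(11, 254) = 289433. ✓
Hits: s ∈ {11} → 1.

1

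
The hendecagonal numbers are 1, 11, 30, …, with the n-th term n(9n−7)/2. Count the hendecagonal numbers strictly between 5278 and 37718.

The n-th hendecagonal number is n(9n−7)/2.
Smallest index with value > 5278: n = 35 (giving 5390).
Largest index with value < 37718: n = 91 (giving 36946).
Indices 35 through 91: 57 terms.

57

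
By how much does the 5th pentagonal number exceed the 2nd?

5·(3·5 − 1)/2 = 35 and 2·(3·2 − 1)/2 = 5.
Difference: 35 − 5 = 30.

30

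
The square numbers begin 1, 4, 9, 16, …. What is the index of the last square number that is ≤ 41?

6

Solve n² ≤ 41 for integer n.
n = 6 gives 36 ≤ 41, while n = 7 gives 49 > 41; so the answer is index 6.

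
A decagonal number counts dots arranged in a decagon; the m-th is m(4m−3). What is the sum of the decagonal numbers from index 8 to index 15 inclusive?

4124

Σ i(4i−3) = 4Σi² − 3Σi over i = 8..15.
Σi = 120 − 28 = 92 and Σi² = 1240 − 140 = 1100.
4·1100 − 3·92 = 4124.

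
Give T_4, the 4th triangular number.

10

The 4th triangular number is n(n+1)/2 with n = 4.
4·5/2 = 20/2 = 10.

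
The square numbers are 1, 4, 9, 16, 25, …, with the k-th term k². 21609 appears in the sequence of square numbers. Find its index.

147

We need n² = 21609, so n = √21609 = 147.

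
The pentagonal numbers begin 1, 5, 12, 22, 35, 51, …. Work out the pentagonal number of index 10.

10·(3·10 − 1)/2 = 10·29/2 = 145.

145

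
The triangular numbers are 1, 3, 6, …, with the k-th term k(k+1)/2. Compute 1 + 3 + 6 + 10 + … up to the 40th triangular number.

11480

Σ i(i+1)/2 = (Σi² + Σi) / 2 over i = 1..40.
Σi = 820 and Σi² = 22140.
(1·22140 + 1·820) / 2 = 22960/2 = 11480.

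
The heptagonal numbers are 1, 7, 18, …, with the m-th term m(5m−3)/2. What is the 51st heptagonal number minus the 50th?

Consecutive heptagonal numbers differ by 5n − 4: here 5·51 − 4 = 251.

251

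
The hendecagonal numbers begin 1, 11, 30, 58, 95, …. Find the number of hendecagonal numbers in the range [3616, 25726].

48

The n-th hendecagonal number is n(9n−7)/2.
Smallest index with value ≥ 3616: n = 29 (giving 3683).
Largest index with value ≤ 25726: n = 76 (giving 25726).
Indices 29 through 76: 48 terms.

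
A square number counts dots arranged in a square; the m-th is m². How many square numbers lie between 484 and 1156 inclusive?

13

The n-th square number is n².
Smallest index with value ≥ 484: n = 22 (giving 484).
Largest index with value ≤ 1156: n = 34 (giving 1156).
Indices 22 through 34: 13 terms.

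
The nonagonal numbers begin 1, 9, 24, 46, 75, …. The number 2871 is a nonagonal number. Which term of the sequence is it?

Set n(7n−5)/2 = 2871, giving 7n² − 5n − 5742 = 0.
So n = (5 + 401) / 14 = 406/14 = 29.

29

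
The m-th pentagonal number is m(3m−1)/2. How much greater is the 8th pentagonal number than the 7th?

Consecutive pentagonal numbers differ by 3n − 2: here 3·8 − 2 = 22.

22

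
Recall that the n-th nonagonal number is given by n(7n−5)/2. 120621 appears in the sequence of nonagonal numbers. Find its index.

Set n(7n−5)/2 = 120621, giving 7n² − 5n − 241242 = 0.
So n = (5 + 2599) / 14 = 2604/14 = 186.

186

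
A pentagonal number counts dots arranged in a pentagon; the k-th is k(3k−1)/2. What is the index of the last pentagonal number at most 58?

6

Solve n(3n−1)/2 ≤ 58 for integer n.
n = 6 gives 51 ≤ 58, while n = 7 gives 70 > 58; so the answer is index 6.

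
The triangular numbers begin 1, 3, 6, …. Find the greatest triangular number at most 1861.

Solve n(n+1)/2 ≤ 1861 for integer n.
n = 60 gives 1830 ≤ 1861, while n = 61 gives 1891 > 1861; so the answer is 1830.

1830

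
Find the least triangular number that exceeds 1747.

1770

Solve n(n+1)/2 > 1747 for integer n.
The largest n with value ≤ 1747 is 58 (since 1711 ≤ 1747 < 1770), so the first above is n = 59, value 1770.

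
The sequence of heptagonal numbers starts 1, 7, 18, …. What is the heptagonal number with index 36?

36·(5·36 − 3)/2 = 36·177/2 = 3186.

3186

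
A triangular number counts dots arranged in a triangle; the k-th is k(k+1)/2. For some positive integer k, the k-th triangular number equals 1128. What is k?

Set n(n+1)/2 = 1128, giving n² + n − 2256 = 0.
The discriminant is 1 + 8·1128 = 9025, and √9025 = 95.
So n = (-1 + 95) / 2 = 94/2 = 47.

47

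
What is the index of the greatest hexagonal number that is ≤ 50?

5

Solve n(2n−1) ≤ 50 for integer n.
n = 5 gives 45 ≤ 50, while n = 6 gives 66 > 50; so the answer is index 5.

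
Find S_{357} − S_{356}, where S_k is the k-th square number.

n² − (n−1)² = 2n − 1, so 357² − 356² = 2·357 − 1 = 713.

713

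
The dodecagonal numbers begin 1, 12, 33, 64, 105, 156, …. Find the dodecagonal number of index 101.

50601

The 101st dodecagonal number is n(5n−4) with n = 101.
101·(5·101 − 4) = 101·501 = 50601.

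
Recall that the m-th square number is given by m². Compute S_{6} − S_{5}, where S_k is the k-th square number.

n² − (n−1)² = 2n − 1, so 6² − 5² = 2·6 − 1 = 11.

11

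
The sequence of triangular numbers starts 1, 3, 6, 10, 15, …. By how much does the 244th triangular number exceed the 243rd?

244

Consecutive triangular numbers differ by n: T_{244} − T_{243} = 244.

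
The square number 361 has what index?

19

We need n² = 361, so n = √361 = 19.
Check: 19² = 361. ✓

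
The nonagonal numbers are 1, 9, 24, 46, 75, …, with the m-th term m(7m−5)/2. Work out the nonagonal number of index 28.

The 28th nonagonal number is n(7n−5)/2 with n = 28.
28·(7·28 − 5)/2 = 28·191/2 = 2674.

2674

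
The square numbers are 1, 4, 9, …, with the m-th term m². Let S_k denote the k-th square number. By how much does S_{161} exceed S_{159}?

161² = 25921 and 159² = 25281.
Difference: 25921 − 25281 = 640.

640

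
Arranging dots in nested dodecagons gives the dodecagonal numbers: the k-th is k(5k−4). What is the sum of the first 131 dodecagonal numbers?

3755246

Σ i(5i−4) = 5Σi² − 4Σi over i = 1..131.
Σi = 8646 and Σi² = 757966.
5·757966 − 4·8646 = 3755246.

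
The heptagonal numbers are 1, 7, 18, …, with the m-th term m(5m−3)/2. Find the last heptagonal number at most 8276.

Solve n(5n−3)/2 ≤ 8276 for integer n.
n = 57 gives 8037 ≤ 8276, while n = 58 gives 8323 > 8276; so the answer is 8037.

8037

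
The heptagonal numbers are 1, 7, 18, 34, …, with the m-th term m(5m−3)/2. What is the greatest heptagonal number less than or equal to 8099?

8037

Solve n(5n−3)/2 ≤ 8099 for integer n.
n = 57 gives 8037 ≤ 8099, while n = 58 gives 8323 > 8099; so the answer is 8037.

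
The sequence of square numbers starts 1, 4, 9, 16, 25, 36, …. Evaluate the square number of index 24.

576

24² = 576.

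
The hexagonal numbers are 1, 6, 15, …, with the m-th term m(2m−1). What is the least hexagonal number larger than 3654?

Solve n(2n−1) > 3654 for integer n.
The largest n with value ≤ 3654 is 42 (since 3486 ≤ 3654 < 3655), so the first above is n = 43, value 3655.

3655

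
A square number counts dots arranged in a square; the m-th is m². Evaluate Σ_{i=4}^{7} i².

Σ_{i=4}^{7} i² = 140 − 14 = 126.

126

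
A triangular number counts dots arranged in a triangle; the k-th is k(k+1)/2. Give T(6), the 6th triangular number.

6·7/2 = 42/2 = 21.

21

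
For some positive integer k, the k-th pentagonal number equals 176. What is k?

Set n(3n−1)/2 = 176, giving 3n² − n − 352 = 0.
The discriminant is 1 + 24·176 = 4225, and √4225 = 65.
So n = (1 + 65) / 6 = 66/6 = 11.
Check: 11·(3·11 − 1)/2 = 176. ✓

11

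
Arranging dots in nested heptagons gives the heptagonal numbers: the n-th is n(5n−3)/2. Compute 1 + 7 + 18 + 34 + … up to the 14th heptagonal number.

2380

Σ i(5i−3)/2 = (5Σi² − 3Σi) / 2 over i = 1..14.
Σi = 105 and Σi² = 1015.
(5·1015 − 3·105) / 2 = 4760/2 = 2380.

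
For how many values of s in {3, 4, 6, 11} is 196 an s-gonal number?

s = 3: P(3, 19) = 190 and P(3, 20) = 210; 196 is not s-gonal.
s = 4: P(4, 14) = 196. ✓
s = 6: P(6, 10) = 190 and P(6, 11) = 231; 196 is not s-gonal.
s = 11: P(11, 7) = 196. ✓
Hits: s ∈ {4, 11} → 2.

2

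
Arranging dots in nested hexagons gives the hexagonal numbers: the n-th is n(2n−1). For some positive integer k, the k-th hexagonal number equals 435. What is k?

15

Set n(2n−1) = 435, giving 2n² − n − 435 = 0.
The discriminant is 1 + 8·435 = 3481, and √3481 = 59.
So n = (1 + 59) / 4 = 60/4 = 15.
Check: 15·(2·15 − 1) = 435. ✓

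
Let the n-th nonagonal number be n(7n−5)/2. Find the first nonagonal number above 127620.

128544

Solve n(7n−5)/2 > 127620 for integer n.
The largest n with value ≤ 127620 is 191 (since 127206 ≤ 127620 < 128544), so the first above is n = 192, value 128544.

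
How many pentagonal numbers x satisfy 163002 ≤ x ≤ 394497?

184

The n-th pentagonal number is n(3n−1)/2.
Smallest index with value ≥ 163002: n = 330 (giving 163185).
Largest index with value ≤ 394497: n = 513 (giving 394497).
Indices 330 through 513: 184 terms.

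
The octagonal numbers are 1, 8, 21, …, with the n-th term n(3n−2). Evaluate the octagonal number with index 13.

481

13·(3·13 − 2) = 13·37 = 481.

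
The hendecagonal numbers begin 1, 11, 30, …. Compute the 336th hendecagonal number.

The 336th hendecagonal number is n(9n−7)/2 with n = 336.
336·(9·336 − 7)/2 = 336·3017/2 = 506856.

506856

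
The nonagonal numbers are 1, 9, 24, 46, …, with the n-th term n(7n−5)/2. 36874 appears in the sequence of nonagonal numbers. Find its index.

Set n(7n−5)/2 = 36874, giving 7n² − 5n − 73748 = 0.
The discriminant is 25 + 56·36874 = 2064969, and √2064969 = 1437.
So n = (5 + 1437) / 14 = 1442/14 = 103.

103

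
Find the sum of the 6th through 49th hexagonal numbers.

79530

Σ i(2i−1) = 2Σi² − Σi over i = 6..49.
Σi = 1225 − 15 = 1210 and Σi² = 40425 − 55 = 40370.
2·40370 − 1·1210 = 79530.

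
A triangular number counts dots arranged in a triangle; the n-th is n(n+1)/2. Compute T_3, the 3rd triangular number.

The 3rd triangular number is n(n+1)/2 with n = 3.
3·4/2 = 12/2 = 6.

6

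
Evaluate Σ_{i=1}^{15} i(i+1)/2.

680

Σ i(i+1)/2 = (Σi² + Σi) / 2 over i = 1..15.
Σi = 120 and Σi² = 1240.
(1·1240 + 1·120) / 2 = 1360/2 = 680.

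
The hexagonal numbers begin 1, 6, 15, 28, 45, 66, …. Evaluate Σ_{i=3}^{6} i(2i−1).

Σ i(2i−1) = 2Σi² − Σi over i = 3..6.
Σi = 21 − 3 = 18 and Σi² = 91 − 5 = 86.
2·86 − 1·18 = 154.

154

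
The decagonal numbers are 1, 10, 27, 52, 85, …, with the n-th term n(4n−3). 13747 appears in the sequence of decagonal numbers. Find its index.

Set n(4n−3) = 13747, giving 4n² − 3n − 13747 = 0.
The discriminant is 9 + 16·13747 = 219961, and √219961 = 469.
So n = (3 + 469) / 8 = 472/8 = 59.

59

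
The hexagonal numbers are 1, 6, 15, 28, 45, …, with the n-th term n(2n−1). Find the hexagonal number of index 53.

53·(2·53 − 1) = 53·105 = 5565.

5565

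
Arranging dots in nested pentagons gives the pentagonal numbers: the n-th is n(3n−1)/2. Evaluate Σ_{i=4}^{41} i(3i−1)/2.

Σ i(3i−1)/2 = (3Σi² − Σi) / 2 over i = 4..41.
Σi = 861 − 6 = 855 and Σi² = 23821 − 14 = 23807.
(3·23807 − 1·855) / 2 = 70566/2 = 35283.

35283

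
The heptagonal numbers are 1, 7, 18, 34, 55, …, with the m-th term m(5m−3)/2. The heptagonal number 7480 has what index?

Set n(5n−3)/2 = 7480, giving 5n² − 3n − 14960 = 0.
So n = (3 + 547) / 10 = 550/10 = 55.

55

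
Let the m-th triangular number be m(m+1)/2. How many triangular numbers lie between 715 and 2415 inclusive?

The n-th triangular number is n(n+1)/2.
Smallest index with value ≥ 715: n = 38 (giving 741).
Largest index with value ≤ 2415: n = 69 (giving 2415).
Indices 38 through 69: 32 terms.

32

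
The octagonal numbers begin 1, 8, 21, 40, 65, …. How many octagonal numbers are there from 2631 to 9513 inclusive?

The n-th octagonal number is n(3n−2).
Smallest index with value ≥ 2631: n = 30 (giving 2640).
Largest index with value ≤ 9513: n = 56 (giving 9296).
Indices 30 through 56: 27 terms.

27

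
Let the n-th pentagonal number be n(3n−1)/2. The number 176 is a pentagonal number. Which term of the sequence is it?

11

Set n(3n−1)/2 = 176, giving 3n² − n − 352 = 0.
The discriminant is 1 + 24·176 = 4225, and √4225 = 65.
So n = (1 + 65) / 6 = 66/6 = 11.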